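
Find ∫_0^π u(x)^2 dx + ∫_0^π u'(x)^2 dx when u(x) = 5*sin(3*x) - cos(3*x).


||u||_{H^1(0,π)}^2 = 130*π

u'(x) = 3*sin(3*x) + 15*cos(3*x).
Expand u² and (u')² and integrate term by term on (0, π), using: for integers n ≥ 1, ∫_0^π sin²(nx) dx = ∫_0^π cos²(nx) dx = π/2; for n ≠ n', ∫_0^π sin(nx)sin(n'x) dx = ∫_0^π cos(nx)cos(n'x) dx = 0; and by product-to-sum, ∫_0^π sin(nx)cos(n'x) dx = ½∫_0^π [sin((n+n')x) + sin((n−n')x)] dx, which is 0 when n+n' is even and 2n/(n²−n'²) when n+n' is odd (it need not vanish on (0, π)).
  u² squared terms: (-1)²·∫cos(3x)² dx = 1·π/2 = π/2;  (5)²·∫sin(3x)² dx = 25·π/2 = 25*π/2.
  u² cross terms: 2·(-1)·(5)·∫cos(3x)·sin(3x) dx = -10·(0) = 0.
  So ∫_0^π u² dx = π/2 + 25*π/2 + 0 = 13*π.
  (u')² squared terms: (3)²·∫sin(3x)² dx = 9·π/2 = 9*π/2;  (15)²·∫cos(3x)² dx = 225·π/2 = 225*π/2.
  (u')² cross terms: 2·(3)·(15)·∫sin(3x)·cos(3x) dx = 90·(0) = 0.
  So ∫_0^π (u')² dx = 9*π/2 + 225*π/2 + 0 = 117*π.
||u||_{H^1}^2 = (13*π) + (117*π) = 130*π.


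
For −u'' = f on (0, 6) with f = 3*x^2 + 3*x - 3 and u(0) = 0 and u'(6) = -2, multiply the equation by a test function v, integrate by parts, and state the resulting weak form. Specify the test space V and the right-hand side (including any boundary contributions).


V = {v ∈ H^1(0, 6) : v(0) = 0} (test functions vanish at x = 0 where u is specified); weak form: ∫_0^6 u'v' dx = ∫_0^6 (3*x^2 + 3*x - 3) v dx − 2·v(6) for all v ∈ V.

Multiply both sides by a test function v and integrate from 0 to 6:
  ∫_0^6 −u''(x) v(x) dx = ∫_0^6 f(x) v(x) dx.
Integrate the LHS by parts once:
  ∫_0^6 −u'' v dx = −[u'(x) v(x)]_0^6 + ∫_0^6 u'(x) v'(x) dx.
Thus ∫_0^6 u'(x) v'(x) dx = ∫_0^6 f(x) v(x) dx + [u'(x) v(x)]_0^6.
Choose V so that boundary terms are either known or forced to vanish.
Mixed BC: u(0) = 0 (Dirichlet) and u'(6) = -2 (Neumann). Define V = {v ∈ H^1(0, 6) : v(0) = 0}. Then [u' v]_0^6 = u'(6)·v(6) − u'(0)·0 = − 2·v(6).
Weak formulation: find u (satisfying any essential BC) such that ∫_0^6 u'(x) v'(x) dx = ∫_0^6 f v dx − 2·v(6) for all v ∈ V (Dirichlet at 0 absorbed into V; Neumann datum at x = 6 contributes the boundary term).
Substituting f(x) = 3*x^2 + 3*x - 3, the right-hand side is ∫_0^6 (3*x^2 + 3*x - 3) v dx − 2·v(6).


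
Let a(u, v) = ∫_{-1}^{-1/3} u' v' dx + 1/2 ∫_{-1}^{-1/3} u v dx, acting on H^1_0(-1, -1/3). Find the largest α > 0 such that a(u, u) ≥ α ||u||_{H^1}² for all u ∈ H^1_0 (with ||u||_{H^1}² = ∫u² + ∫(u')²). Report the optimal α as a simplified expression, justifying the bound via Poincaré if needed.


α = (2 + 9*π^2)/(4 + 9*π^2)

Coercivity of a(·,·) on H^1_0(-1, -1/3) means a(u, u) ≥ α ||u||_{H^1}² for every u ∈ H^1_0.
The interval has length L = 2/3, and Poincaré/coercivity depend only on L. Here a(u, u) = ∫(u')² + (1/2)·∫u².
Here 0 < c = 1/2 < 1. The condition a(u,u) ≥ α||u||_{H^1}² reads (1−α)∫(u')² ≥ (α−c)∫u². Any admissible α is ≤ 1 (rapidly oscillating u have ∫u²/∫(u')² → 0), and α = 1 would force 0 ≥ (1−c)∫u², impossible since c < 1; so 1−α > 0. By the sharp Poincaré inequality on H^1_0 of an interval of length L, ∫(u')² ≥ (π/L)²∫u² with equality for the first sine mode sin(π(x−x₀)/L) (x₀ the left endpoint), so the inequality holds for all u iff (1−α)(π/L)² ≥ α − c, i.e. α ≤ ((π/L)² + c)/((π/L)² + 1) = (1 + c(L/π)²)/(1 + (L/π)²). With (π/L)² = 9*π^2/4 and c = 1/2, the largest admissible constant is α = ((π/L)² + c)/((π/L)² + 1).
Simplifying, α = (2 + 9*π^2)/(4 + 9*π^2).


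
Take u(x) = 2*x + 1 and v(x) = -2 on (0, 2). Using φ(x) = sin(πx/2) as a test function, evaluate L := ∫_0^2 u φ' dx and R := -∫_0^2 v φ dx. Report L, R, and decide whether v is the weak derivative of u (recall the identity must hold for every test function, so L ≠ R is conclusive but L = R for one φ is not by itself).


LHS = -8/π, RHS = 8/π. No, v is not the weak derivative of u.

u(x) = 2*x + 1, classical derivative u'(x) = 2.
φ(x) = sin(πx/2), so φ'(x) = π*cos(π*x/2)/2.
Note φ(0) = φ(2) = 0, so the boundary term u·φ vanishes.
LHS = ∫_0^2 u(x) φ'(x) dx = ∫_0^2 (π*x*cos(π*x/2) + π*cos(π*x/2)/2) dx. Term by term:
  ∫_0^2 π*cos(π*x/2)/2 dx = 0;  ∫_0^2 π*x*cos(π*x/2) dx = -8/π.
Sum: 0 − 8/π = -8/π.
So LHS = -8/π.
∫_0^2 v(x) φ(x) dx = ∫_0^2 (-2*sin(π*x/2)) dx. Term by term:
  ∫_0^2 -2*sin(π*x/2) dx = -8/π.
So RHS = -∫_0^2 v(x) φ(x) dx = 8/π.
LHS − RHS = -16/π ≠ 0, so the identity fails.
(For a valid weak derivative the identity must hold for EVERY test function, in particular this one. The failure shows v is NOT the weak derivative of u.)
Correct weak derivative would be u'(x) = 2.


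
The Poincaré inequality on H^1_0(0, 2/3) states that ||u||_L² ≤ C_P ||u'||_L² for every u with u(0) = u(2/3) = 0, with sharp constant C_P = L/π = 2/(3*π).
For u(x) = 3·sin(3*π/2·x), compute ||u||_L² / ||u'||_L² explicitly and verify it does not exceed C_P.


||u||_L² / ||u'||_L² = 2/(3*π) = C_P.

u(x) = 3·sin(3*π/2·x), so u'(x) = 9*π*cos(3*π*x/2)/2.
Writing u(x) = A·sin(kπx/L) with A = 3 and k = 1, use ∫_0^L sin²(kπx/L) dx = L/2 and ∫_0^L cos²(kπx/L) dx = L/2.
u² = 9·sin²(3*π/2·x) and (u')² = 81*π^2/4·cos²(3*π/2·x), and each of sin², cos² integrates to L/2 = 1/3 over (0, 2/3).
∫_0^2/3 u² dx = 3, so ||u||_L² = sqrt(3).
∫_0^2/3 (u')² dx = 27*π^2/4, so ||u'||_L² = 3*sqrt(3)*π/2.
Ratio ||u||_L² / ||u'||_L² = 2/(3*π).
Sharp Poincaré constant on H^1_0(0, 2/3) is C_P = L/π = 2/(3*π), achieved by sin(3*π/2·x).
This is the k = 1 eigenfunction (up to amplitude), so the ratio equals the sharp Poincaré constant exactly.


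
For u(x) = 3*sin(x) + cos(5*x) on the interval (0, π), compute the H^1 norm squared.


||u||_{H^1(0,π)}^2 = 22*π

u'(x) = -5*sin(5*x) + 3*cos(x).
Expand u² and (u')² and integrate term by term on (0, π), using: for integers n ≥ 1, ∫_0^π sin²(nx) dx = ∫_0^π cos²(nx) dx = π/2; for n ≠ n', ∫_0^π sin(nx)sin(n'x) dx = ∫_0^π cos(nx)cos(n'x) dx = 0; and by product-to-sum, ∫_0^π sin(nx)cos(n'x) dx = ½∫_0^π [sin((n+n')x) + sin((n−n')x)] dx, which is 0 when n+n' is even and 2n/(n²−n'²) when n+n' is odd (it need not vanish on (0, π)).
  u² squared terms: (3)²·∫sin(x)² dx = 9·π/2 = 9*π/2;  (1)²·∫cos(5x)² dx = 1·π/2 = π/2.
  u² cross terms: 2·(3)·(1)·∫sin(x)·cos(5x) dx = 6·(0) = 0.
  So ∫_0^π u² dx = 9*π/2 + π/2 + 0 = 5*π.
  (u')² squared terms: (-5)²·∫sin(5x)² dx = 25·π/2 = 25*π/2;  (3)²·∫cos(x)² dx = 9·π/2 = 9*π/2.
  (u')² cross terms: 2·(-5)·(3)·∫sin(5x)·cos(x) dx = -30·(0) = 0.
  So ∫_0^π (u')² dx = 25*π/2 + 9*π/2 + 0 = 17*π.
||u||_{H^1}^2 = (5*π) + (17*π) = 22*π.


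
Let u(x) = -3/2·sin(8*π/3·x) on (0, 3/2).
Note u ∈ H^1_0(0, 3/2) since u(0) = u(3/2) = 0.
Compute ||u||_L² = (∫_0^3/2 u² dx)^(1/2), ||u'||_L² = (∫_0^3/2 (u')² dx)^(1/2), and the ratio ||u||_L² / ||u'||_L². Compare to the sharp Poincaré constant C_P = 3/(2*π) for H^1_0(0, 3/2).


||u||_L² / ||u'||_L² = 3/(8*π) < C_P = 3/(2*π).

u(x) = -3/2·sin(8*π/3·x), so u'(x) = -4*π*cos(8*π*x/3).
Writing u(x) = A·sin(kπx/L) with A = -3/2 and k = 4, use ∫_0^L sin²(kπx/L) dx = L/2 and ∫_0^L cos²(kπx/L) dx = L/2.
u² = 9/4·sin²(8*π/3·x) and (u')² = 16*π^2·cos²(8*π/3·x), and each of sin², cos² integrates to L/2 = 3/4 over (0, 3/2).
∫_0^3/2 u² dx = 27/16, so ||u||_L² = 3*sqrt(3)/4.
∫_0^3/2 (u')² dx = 12*π^2, so ||u'||_L² = 2*sqrt(3)*π.
Ratio ||u||_L² / ||u'||_L² = 3/(8*π).
Sharp Poincaré constant on H^1_0(0, 3/2) is C_P = L/π = 3/(2*π), achieved by sin(2*π/3·x).
This is the k = 4 harmonic; the ratio L/(kπ) is strictly less than C_P = L/π, consistent with the sharp inequality ||u||_L² ≤ C_P ||u'||_L².


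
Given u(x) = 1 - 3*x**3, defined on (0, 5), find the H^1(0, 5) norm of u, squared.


||u||_{H^1}^2 = 2101945/14

The H^1 norm (squared) on an interval (0, L) is
  ||u||_{H^1}^2 = ∫_0^L u(x)^2 dx + ∫_0^L u'(x)^2 dx.
Compute u'(x) = -9*x**2.
Then u(x)^2 = 9*x**6 - 6*x**3 + 1 and u'(x)^2 = 81*x**4.
Integrate each monomial from 0 to 5 using ∫_0^5 c·x^n dx = c·5^(n+1)/(n+1):
  ∫_0^5 u(x)^2 dx = ∫_0^5 (9*x^6 - 6*x^3 + 1) dx. Term by term:
    ∫_0^5 9*x^6 dx = 703125/7;  ∫_0^5 -6*x^3 dx = -1875/2;  ∫_0^5 1 dx = 5.
  Sum: 703125/7 − 1875/2 + 5 = 1393195/14.
  ∫_0^5 u'(x)^2 dx = ∫_0^5 (81*x^4) dx. Term by term:
    ∫_0^5 81*x^4 dx = 50625.
Adding: ||u||_{H^1}^2 = 1393195/14 + 50625 = 2101945/14.


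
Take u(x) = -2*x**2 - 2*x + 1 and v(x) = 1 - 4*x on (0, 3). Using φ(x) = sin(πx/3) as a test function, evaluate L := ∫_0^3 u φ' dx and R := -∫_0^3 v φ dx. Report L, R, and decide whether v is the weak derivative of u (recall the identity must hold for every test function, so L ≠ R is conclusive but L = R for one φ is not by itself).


LHS = 48/π, RHS = 30/π. No, v is not the weak derivative of u.

u(x) = -2*x**2 - 2*x + 1, classical derivative u'(x) = -4*x - 2.
φ(x) = sin(πx/3), so φ'(x) = π*cos(π*x/3)/3.
Note φ(0) = φ(3) = 0, so the boundary term u·φ vanishes.
LHS = ∫_0^3 u(x) φ'(x) dx = ∫_0^3 (-2*π*x^2*cos(π*x/3)/3 - 2*π*x*cos(π*x/3)/3 + π*cos(π*x/3)/3) dx. Term by term:
  ∫_0^3 π*cos(π*x/3)/3 dx = 0;  ∫_0^3 -2*π*x*cos(π*x/3)/3 dx = 12/π;  ∫_0^3 -2*π*x^2*cos(π*x/3)/3 dx = 36/π.
Sum: 0 + 12/π + 36/π = 48/π.
So LHS = 48/π.
∫_0^3 v(x) φ(x) dx = ∫_0^3 (-4*x*sin(π*x/3) + sin(π*x/3)) dx. Term by term:
  ∫_0^3 -4*x*sin(π*x/3) dx = -36/π;  ∫_0^3 sin(π*x/3) dx = 6/π.
Sum: -36/π + 6/π = -30/π.
So RHS = -∫_0^3 v(x) φ(x) dx = 30/π.
LHS − RHS = 18/π ≠ 0, so the identity fails.
(For a valid weak derivative the identity must hold for EVERY test function, in particular this one. The failure shows v is NOT the weak derivative of u.)
Correct weak derivative would be u'(x) = -4*x - 2.


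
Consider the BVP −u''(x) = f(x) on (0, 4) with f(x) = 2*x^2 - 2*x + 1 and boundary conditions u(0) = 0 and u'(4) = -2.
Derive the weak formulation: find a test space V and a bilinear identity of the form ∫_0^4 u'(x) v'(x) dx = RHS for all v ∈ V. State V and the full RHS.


V = {v ∈ H^1(0, 4) : v(0) = 0} (test functions vanish at x = 0 where u is specified); weak form: ∫_0^4 u'v' dx = ∫_0^4 (2*x^2 - 2*x + 1) v dx − 2·v(4) for all v ∈ V.

Multiply both sides by a test function v and integrate from 0 to 4:
  ∫_0^4 −u''(x) v(x) dx = ∫_0^4 f(x) v(x) dx.
Integrate the LHS by parts once:
  ∫_0^4 −u'' v dx = −[u'(x) v(x)]_0^4 + ∫_0^4 u'(x) v'(x) dx.
Thus ∫_0^4 u'(x) v'(x) dx = ∫_0^4 f(x) v(x) dx + [u'(x) v(x)]_0^4.
Choose V so that boundary terms are either known or forced to vanish.
Mixed BC: u(0) = 0 (Dirichlet) and u'(4) = -2 (Neumann). Define V = {v ∈ H^1(0, 4) : v(0) = 0}. Then [u' v]_0^4 = u'(4)·v(4) − u'(0)·0 = − 2·v(4).
Weak formulation: find u (satisfying any essential BC) such that ∫_0^4 u'(x) v'(x) dx = ∫_0^4 f v dx − 2·v(4) for all v ∈ V (Dirichlet at 0 absorbed into V; Neumann datum at x = 4 contributes the boundary term).
Substituting f(x) = 2*x^2 - 2*x + 1, the right-hand side is ∫_0^4 (2*x^2 - 2*x + 1) v dx − 2·v(4).


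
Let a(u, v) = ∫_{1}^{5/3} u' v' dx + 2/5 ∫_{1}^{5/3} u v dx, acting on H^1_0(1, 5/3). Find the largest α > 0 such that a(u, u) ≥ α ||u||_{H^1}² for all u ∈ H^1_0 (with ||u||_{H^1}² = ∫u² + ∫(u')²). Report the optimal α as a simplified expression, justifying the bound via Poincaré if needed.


α = (8 + 45*π^2)/(5*(4 + 9*π^2))

Coercivity of a(·,·) on H^1_0(1, 5/3) means a(u, u) ≥ α ||u||_{H^1}² for every u ∈ H^1_0.
The interval has length L = 2/3, and Poincaré/coercivity depend only on L. Here a(u, u) = ∫(u')² + (2/5)·∫u².
Here 0 < c = 2/5 < 1. The condition a(u,u) ≥ α||u||_{H^1}² reads (1−α)∫(u')² ≥ (α−c)∫u². Any admissible α is ≤ 1 (rapidly oscillating u have ∫u²/∫(u')² → 0), and α = 1 would force 0 ≥ (1−c)∫u², impossible since c < 1; so 1−α > 0. By the sharp Poincaré inequality on H^1_0 of an interval of length L, ∫(u')² ≥ (π/L)²∫u² with equality for the first sine mode sin(π(x−x₀)/L) (x₀ the left endpoint), so the inequality holds for all u iff (1−α)(π/L)² ≥ α − c, i.e. α ≤ ((π/L)² + c)/((π/L)² + 1) = (1 + c(L/π)²)/(1 + (L/π)²). With (π/L)² = 9*π^2/4 and c = 2/5, the largest admissible constant is α = ((π/L)² + c)/((π/L)² + 1).
Simplifying, α = (8 + 45*π^2)/(5*(4 + 9*π^2)).


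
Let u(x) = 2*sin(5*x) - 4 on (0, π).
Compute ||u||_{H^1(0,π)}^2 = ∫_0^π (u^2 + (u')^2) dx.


||u||_{H^1(0,π)}^2 = -32/5 + 68*π

u'(x) = 10*cos(5*x).
Expand u² and (u')² and integrate term by term on (0, π), using: for integers n ≥ 1, ∫_0^π sin²(nx) dx = ∫_0^π cos²(nx) dx = π/2; for n ≠ n', ∫_0^π sin(nx)sin(n'x) dx = ∫_0^π cos(nx)cos(n'x) dx = 0; and by product-to-sum, ∫_0^π sin(nx)cos(n'x) dx = ½∫_0^π [sin((n+n')x) + sin((n−n')x)] dx, which is 0 when n+n' is even and 2n/(n²−n'²) when n+n' is odd (it need not vanish on (0, π)). For the constant mode: ∫_0^π 1 dx = π, ∫_0^π cos(nx) dx = 0, ∫_0^π sin(nx) dx = (1−(−1)^n)/n.
  u² squared terms: (-4)²·∫1 dx = 16·π = 16*π;  (2)²·∫sin(5x)² dx = 4·π/2 = 2*π.
  u² cross terms: 2·(-4)·(2)·∫1·sin(5x) dx = -16·(2/5) = -32/5.
  So ∫_0^π u² dx = 16*π + 2*π − 32/5 = -32/5 + 18*π.
  (u')² squared terms: (10)²·∫cos(5x)² dx = 100·π/2 = 50*π.
  So ∫_0^π (u')² dx = 50*π.
||u||_{H^1}^2 = (-32/5 + 18*π) + (50*π) = -32/5 + 68*π.


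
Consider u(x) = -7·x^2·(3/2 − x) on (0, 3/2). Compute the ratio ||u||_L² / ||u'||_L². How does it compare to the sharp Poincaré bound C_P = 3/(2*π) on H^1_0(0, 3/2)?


||u||_L² / ||u'||_L² = 3*sqrt(14)/28 < C_P = 3/(2*π).

u(x) = -7·x^2·(3/2 − x), so u'(x) = 21*x*(x - 1).
u(x) = -7·x^2·(3/2 − x) vanishes at x = 0 and x = 3/2, so u ∈ H^1_0(0, 3/2). Differentiate via the product rule and integrate the resulting polynomials term by term.
  ∫_0^3/2 u² dx = ∫_0^3/2 (49*x^6 - 147*x^5 + 441*x^4/4) dx. Term by term:
    ∫_0^3/2 49*x^6 dx = 15309/128;  ∫_0^3/2 -147*x^5 dx = -35721/128;  ∫_0^3/2 441*x^4/4 dx = 107163/640.
  Sum: 15309/128 − 35721/128 + 107163/640 = 5103/640.
  ∫_0^3/2 (u')² dx = ∫_0^3/2 (441*x^4 - 882*x^3 + 441*x^2) dx. Term by term:
    ∫_0^3/2 441*x^4 dx = 107163/160;  ∫_0^3/2 -882*x^3 dx = -35721/32;  ∫_0^3/2 441*x^2 dx = 3969/8.
  Sum: 107163/160 − 35721/32 + 3969/8 = 3969/80.
∫_0^3/2 u² dx = 5103/640, so ||u||_L² = 27*sqrt(70)/80.
∫_0^3/2 (u')² dx = 3969/80, so ||u'||_L² = 63*sqrt(5)/20.
Ratio ||u||_L² / ||u'||_L² = 3*sqrt(14)/28.
Sharp Poincaré constant on H^1_0(0, 3/2) is C_P = L/π = 3/(2*π), achieved by sin(2*π/3·x).
A polynomial bump cannot attain the sharp Poincaré constant (only the first sine eigenfunction does), so the ratio is strictly less than C_P, consistent with ||u||_L² ≤ C_P ||u'||_L².


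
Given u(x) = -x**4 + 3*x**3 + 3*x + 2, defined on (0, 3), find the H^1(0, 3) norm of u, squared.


||u||_{H^1}^2 = 17751/28

The H^1 norm (squared) on an interval (0, L) is
  ||u||_{H^1}^2 = ∫_0^L u(x)^2 dx + ∫_0^L u'(x)^2 dx.
Compute u'(x) = -4*x**3 + 9*x**2 + 3.
Then u(x)^2 = x**8 - 6*x**7 + 9*x**6 - 6*x**5 + 14*x**4 + 12*x**3 + 9*x**2 + 12*x + 4 and u'(x)^2 = 16*x**6 - 72*x**5 + 81*x**4 - 24*x**3 + 54*x**2 + 9.
Integrate each monomial from 0 to 3 using ∫_0^3 c·x^n dx = c·3^(n+1)/(n+1):
  ∫_0^3 u(x)^2 dx = ∫_0^3 (x^8 - 6*x^7 + 9*x^6 - 6*x^5 + 14*x^4 + 12*x^3 + 9*x^2 + 12*x + 4) dx. Term by term:
    ∫_0^3 x^8 dx = 2187;  ∫_0^3 -6*x^7 dx = -19683/4;  ∫_0^3 9*x^6 dx = 19683/7;
    ∫_0^3 -6*x^5 dx = -729;  ∫_0^3 14*x^4 dx = 3402/5;  ∫_0^3 12*x^3 dx = 243;
    ∫_0^3 9*x^2 dx = 81;  ∫_0^3 12*x dx = 54;  ∫_0^3 4 dx = 12.
  Sum: 2187 − 19683/4 + 19683/7 − 729 + 3402/5 + 243 + 81 + 54 + 12 = 58731/140.
  ∫_0^3 u'(x)^2 dx = ∫_0^3 (16*x^6 - 72*x^5 + 81*x^4 - 24*x^3 + 54*x^2 + 9) dx. Term by term:
    ∫_0^3 16*x^6 dx = 34992/7;  ∫_0^3 -72*x^5 dx = -8748;  ∫_0^3 81*x^4 dx = 19683/5;
    ∫_0^3 -24*x^3 dx = -486;  ∫_0^3 54*x^2 dx = 486;  ∫_0^3 9 dx = 27.
  Sum: 34992/7 − 8748 + 19683/5 − 486 + 486 + 27 = 7506/35.
Adding: ||u||_{H^1}^2 = 58731/140 + 7506/35 = 17751/28.


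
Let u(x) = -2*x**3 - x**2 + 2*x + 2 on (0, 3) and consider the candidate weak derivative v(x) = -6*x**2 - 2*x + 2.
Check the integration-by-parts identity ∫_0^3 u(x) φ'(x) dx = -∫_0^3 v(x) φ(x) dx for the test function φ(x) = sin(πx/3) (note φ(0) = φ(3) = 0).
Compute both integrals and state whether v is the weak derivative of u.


LHS = -648/π^3 + 168/π, RHS = -648/π^3 + 168/π. Yes, v = u' weakly.

u(x) = -2*x**3 - x**2 + 2*x + 2, classical derivative u'(x) = -6*x**2 - 2*x + 2.
φ(x) = sin(πx/3), so φ'(x) = π*cos(π*x/3)/3.
Note φ(0) = φ(3) = 0, so the boundary term u·φ vanishes.
LHS = ∫_0^3 u(x) φ'(x) dx = ∫_0^3 (-2*π*x^3*cos(π*x/3)/3 - π*x^2*cos(π*x/3)/3 + 2*π*x*cos(π*x/3)/3 + 2*π*cos(π*x/3)/3) dx. Term by term:
  ∫_0^3 2*π*cos(π*x/3)/3 dx = 0;  ∫_0^3 -2*π*x^3*cos(π*x/3)/3 dx = -648/π^3 + 162/π;  ∫_0^3 -π*x^2*cos(π*x/3)/3 dx = 18/π;
  ∫_0^3 2*π*x*cos(π*x/3)/3 dx = -12/π.
Sum: 0 + -648/π^3 + 162/π + 18/π − 12/π = -648/π^3 + 168/π.
So LHS = -648/π^3 + 168/π.
∫_0^3 v(x) φ(x) dx = ∫_0^3 (-6*x^2*sin(π*x/3) - 2*x*sin(π*x/3) + 2*sin(π*x/3)) dx. Term by term:
  ∫_0^3 2*sin(π*x/3) dx = 12/π;  ∫_0^3 -6*x^2*sin(π*x/3) dx = -162/π + 648/π^3;  ∫_0^3 -2*x*sin(π*x/3) dx = -18/π.
Sum: 12/π + -162/π + 648/π^3 − 18/π = -168/π + 648/π^3.
So RHS = -∫_0^3 v(x) φ(x) dx = -648/π^3 + 168/π.
LHS = RHS, so the identity holds for this test φ.
Moreover u is smooth here and v(x) = u'(x) = -6*x**2 - 2*x + 2 pointwise, so the identity holds for every test function. Hence v is the weak derivative of u.


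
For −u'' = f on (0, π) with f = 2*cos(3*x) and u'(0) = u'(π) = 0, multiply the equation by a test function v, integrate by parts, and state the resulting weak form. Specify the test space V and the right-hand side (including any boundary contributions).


V = H^1(0, π) (no boundary constraint on v; u is determined up to an additive constant); weak form: ∫_0^π u'v' dx = ∫_0^π (2*cos(3*x)) v dx for all v ∈ V.

Multiply both sides by a test function v and integrate from 0 to π:
  ∫_0^π −u''(x) v(x) dx = ∫_0^π f(x) v(x) dx.
Integrate the LHS by parts once:
  ∫_0^π −u'' v dx = −[u'(x) v(x)]_0^π + ∫_0^π u'(x) v'(x) dx.
Thus ∫_0^π u'(x) v'(x) dx = ∫_0^π f(x) v(x) dx + [u'(x) v(x)]_0^π.
Choose V so that boundary terms are either known or forced to vanish.
u has homogeneous Neumann: u'(0) = u'(π) = 0. So [u' v]_0^π = 0·v(π) − 0·v(0) = 0 for any v; take V = H^1(0, π).
Weak formulation: find u (satisfying any essential BC) such that ∫_0^π u'(x) v'(x) dx = ∫_0^π f v dx for all v ∈ V (homogeneous Neumann, so boundary terms vanish).
Substituting f(x) = 2*cos(3*x), the right-hand side is ∫_0^π (2*cos(3*x)) v dx.
Compatibility check (pure Neumann): taking v ≡ 1 ∈ V gives 0 = ∫_0^π f dx + (0) − (0), i.e. ∫_0^π f dx must equal u'(0) − u'(π) = 0. Indeed ∫_0^π (2*cos(3*x)) dx = 0, so the data are compatible. The solution is then unique only up to an additive constant (fix it e.g. by requiring ∫_0^π u dx = 0).


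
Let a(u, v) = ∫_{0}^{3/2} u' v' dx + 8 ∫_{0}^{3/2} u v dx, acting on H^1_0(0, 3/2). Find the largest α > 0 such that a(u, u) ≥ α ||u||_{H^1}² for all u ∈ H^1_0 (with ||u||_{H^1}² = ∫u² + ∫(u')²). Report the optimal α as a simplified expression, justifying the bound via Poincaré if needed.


α = 1

Coercivity of a(·,·) on H^1_0(0, 3/2) means a(u, u) ≥ α ||u||_{H^1}² for every u ∈ H^1_0.
The interval has length L = 3/2, and Poincaré/coercivity depend only on L. Here a(u, u) = ∫(u')² + (8)·∫u².
Here c = 8 ≥ 1, so a(u,u) = ∫(u')² + c∫u² ≥ ∫(u')² + ∫u² = ||u||_{H^1}², i.e. α = 1 works. No larger α is possible: a(u,u) ≥ α||u||_{H^1}² means (1−α)∫(u')² ≥ (α−c)∫u², and for the modes u_n = sin(nπ(x−x₀)/L) (x₀ the left endpoint) one has ∫u_n²/∫(u_n')² = (L/(nπ))² → 0, so a(u_n,u_n)/||u_n||_{H^1}² → 1. Hence the optimal constant is α = 1.
Therefore α = 1.


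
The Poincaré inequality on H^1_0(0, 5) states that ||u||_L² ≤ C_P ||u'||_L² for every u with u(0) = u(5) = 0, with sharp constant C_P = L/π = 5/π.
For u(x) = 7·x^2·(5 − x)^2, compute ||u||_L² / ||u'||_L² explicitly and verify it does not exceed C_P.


||u||_L² / ||u'||_L² = 5*sqrt(3)/6 < C_P = 5/π.

u(x) = 7·x^2·(5 − x)^2, so u'(x) = 14*x*(x - 5)*(2*x - 5).
u(x) = 7·x^2·(5 − x)^2 vanishes at x = 0 and x = 5, so u ∈ H^1_0(0, 5). Differentiate via the product rule and integrate the resulting polynomials term by term.
  ∫_0^5 u² dx = ∫_0^5 (49*x^8 - 980*x^7 + 7350*x^6 - 24500*x^5 + 30625*x^4) dx. Term by term:
    ∫_0^5 49*x^8 dx = 95703125/9;  ∫_0^5 -980*x^7 dx = -95703125/2;  ∫_0^5 7350*x^6 dx = 82031250;
    ∫_0^5 -24500*x^5 dx = -191406250/3;  ∫_0^5 30625*x^4 dx = 19140625.
  Sum: 95703125/9 − 95703125/2 + 82031250 − 191406250/3 + 19140625 = 2734375/18.
  ∫_0^5 (u')² dx = ∫_0^5 (784*x^6 - 11760*x^5 + 63700*x^4 - 147000*x^3 + 122500*x^2) dx. Term by term:
    ∫_0^5 784*x^6 dx = 8750000;  ∫_0^5 -11760*x^5 dx = -30625000;  ∫_0^5 63700*x^4 dx = 39812500;
    ∫_0^5 -147000*x^3 dx = -22968750;  ∫_0^5 122500*x^2 dx = 15312500/3.
  Sum: 8750000 − 30625000 + 39812500 − 22968750 + 15312500/3 = 218750/3.
∫_0^5 u² dx = 2734375/18, so ||u||_L² = 625*sqrt(14)/6.
∫_0^5 (u')² dx = 218750/3, so ||u'||_L² = 125*sqrt(42)/3.
Ratio ||u||_L² / ||u'||_L² = 5*sqrt(3)/6.
Sharp Poincaré constant on H^1_0(0, 5) is C_P = L/π = 5/π, achieved by sin(π/5·x).
A polynomial bump cannot attain the sharp Poincaré constant (only the first sine eigenfunction does), so the ratio is strictly less than C_P, consistent with ||u||_L² ≤ C_P ||u'||_L².


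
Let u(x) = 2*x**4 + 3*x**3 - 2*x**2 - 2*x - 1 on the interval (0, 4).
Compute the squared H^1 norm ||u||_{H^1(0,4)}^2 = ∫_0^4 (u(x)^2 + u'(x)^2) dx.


||u||_{H^1}^2 = 28099276/63

The H^1 norm (squared) on an interval (0, L) is
  ||u||_{H^1}^2 = ∫_0^L u(x)^2 dx + ∫_0^L u'(x)^2 dx.
Compute u'(x) = 8*x**3 + 9*x**2 - 4*x - 2.
Then u(x)^2 = 4*x**8 + 12*x**7 + x**6 - 20*x**5 - 12*x**4 + 2*x**3 + 8*x**2 + 4*x + 1 and u'(x)^2 = 64*x**6 + 144*x**5 + 17*x**4 - 104*x**3 - 20*x**2 + 16*x + 4.
Integrate each monomial from 0 to 4 using ∫_0^4 c·x^n dx = c·4^(n+1)/(n+1):
  ∫_0^4 u(x)^2 dx = ∫_0^4 (4*x^8 + 12*x^7 + x^6 - 20*x^5 - 12*x^4 + 2*x^3 + 8*x^2 + 4*x + 1) dx. Term by term:
    ∫_0^4 4*x^8 dx = 1048576/9;  ∫_0^4 12*x^7 dx = 98304;  ∫_0^4 x^6 dx = 16384/7;
    ∫_0^4 -20*x^5 dx = -40960/3;  ∫_0^4 -12*x^4 dx = -12288/5;  ∫_0^4 2*x^3 dx = 128;
    ∫_0^4 8*x^2 dx = 512/3;  ∫_0^4 4*x dx = 32;  ∫_0^4 1 dx = 4.
  Sum: 1048576/9 + 98304 + 16384/7 − 40960/3 − 12288/5 + 128 + 512/3 + 32 + 4 = 63433676/315.
  ∫_0^4 u'(x)^2 dx = ∫_0^4 (64*x^6 + 144*x^5 + 17*x^4 - 104*x^3 - 20*x^2 + 16*x + 4) dx. Term by term:
    ∫_0^4 64*x^6 dx = 1048576/7;  ∫_0^4 144*x^5 dx = 98304;  ∫_0^4 17*x^4 dx = 17408/5;
    ∫_0^4 -104*x^3 dx = -6656;  ∫_0^4 -20*x^2 dx = -1280/3;  ∫_0^4 16*x dx = 128;
    ∫_0^4 4 dx = 16.
  Sum: 1048576/7 + 98304 + 17408/5 − 6656 − 1280/3 + 128 + 16 = 25687568/105.
Adding: ||u||_{H^1}^2 = 63433676/315 + 25687568/105 = 28099276/63.


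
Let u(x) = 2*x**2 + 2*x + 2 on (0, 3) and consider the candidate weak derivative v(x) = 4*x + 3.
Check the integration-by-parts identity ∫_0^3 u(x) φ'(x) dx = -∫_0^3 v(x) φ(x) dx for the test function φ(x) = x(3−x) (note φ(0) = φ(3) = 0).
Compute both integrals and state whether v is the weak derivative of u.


LHS = -36, RHS = -81/2. No, v is not the weak derivative of u.

u(x) = 2*x**2 + 2*x + 2, classical derivative u'(x) = 4*x + 2.
φ(x) = x(3−x), so φ'(x) = 3 - 2*x.
Note φ(0) = φ(3) = 0, so the boundary term u·φ vanishes.
LHS = ∫_0^3 u(x) φ'(x) dx = ∫_0^3 (-4*x^3 + 2*x^2 + 2*x + 6) dx. Term by term:
  ∫_0^3 -4*x^3 dx = -81;  ∫_0^3 2*x^2 dx = 18;  ∫_0^3 2*x dx = 9;
  ∫_0^3 6 dx = 18.
Sum: -81 + 18 + 9 + 18 = -36.
So LHS = -36.
∫_0^3 v(x) φ(x) dx = ∫_0^3 (-4*x^3 + 9*x^2 + 9*x) dx. Term by term:
  ∫_0^3 -4*x^3 dx = -81;  ∫_0^3 9*x^2 dx = 81;  ∫_0^3 9*x dx = 81/2.
Sum: -81 + 81 + 81/2 = 81/2.
So RHS = -∫_0^3 v(x) φ(x) dx = -81/2.
LHS − RHS = 9/2 ≠ 0, so the identity fails.
(For a valid weak derivative the identity must hold for EVERY test function, in particular this one. The failure shows v is NOT the weak derivative of u.)
Correct weak derivative would be u'(x) = 4*x + 2.


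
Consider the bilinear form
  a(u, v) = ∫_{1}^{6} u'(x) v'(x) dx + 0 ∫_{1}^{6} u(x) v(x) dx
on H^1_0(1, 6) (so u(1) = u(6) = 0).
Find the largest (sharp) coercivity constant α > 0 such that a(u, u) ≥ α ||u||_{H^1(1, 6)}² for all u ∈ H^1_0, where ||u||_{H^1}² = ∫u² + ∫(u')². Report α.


α = π^2/(π^2 + 25)

Coercivity of a(·,·) on H^1_0(1, 6) means a(u, u) ≥ α ||u||_{H^1}² for every u ∈ H^1_0.
The interval has length L = 5, and Poincaré/coercivity depend only on L. Here a(u, u) = ∫(u')² + (0)·∫u².
Here c = 0, so a(u,u) = ∫(u')² alone. The condition a(u,u) ≥ α||u||_{H^1}² reads (1−α)∫(u')² ≥ (α−c)∫u². Any admissible α is ≤ 1 (rapidly oscillating u have ∫u²/∫(u')² → 0), and α = 1 would force 0 ≥ (1−c)∫u², impossible since c < 1; so 1−α > 0. By the sharp Poincaré inequality on H^1_0 of an interval of length L, ∫(u')² ≥ (π/L)²∫u² with equality for the first sine mode sin(π(x−x₀)/L) (x₀ the left endpoint), so the inequality holds for all u iff (1−α)(π/L)² ≥ α − c, i.e. α ≤ ((π/L)² + c)/((π/L)² + 1) = (1 + c(L/π)²)/(1 + (L/π)²). (Direct route, valid since c ≤ 0: Poincaré gives c∫u² ≥ c(L/π)²∫(u')², so a(u,u) ≥ (1 + c(L/π)²)∫(u')², while ||u||_{H^1}² ≤ (1 + (L/π)²)∫(u')²; dividing yields the same α.) With (π/L)² = π^2/25 and c = 0, the largest admissible constant is α = ((π/L)² + c)/((π/L)² + 1).
Simplifying, α = π^2/(π^2 + 25).


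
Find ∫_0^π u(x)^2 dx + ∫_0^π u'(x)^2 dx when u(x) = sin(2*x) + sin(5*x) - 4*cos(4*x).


||u||_{H^1(0,π)}^2 = -1360/9 + 303*π/2

u'(x) = 16*sin(4*x) + 2*cos(2*x) + 5*cos(5*x).
Expand u² and (u')² and integrate term by term on (0, π), using: for integers n ≥ 1, ∫_0^π sin²(nx) dx = ∫_0^π cos²(nx) dx = π/2; for n ≠ n', ∫_0^π sin(nx)sin(n'x) dx = ∫_0^π cos(nx)cos(n'x) dx = 0; and by product-to-sum, ∫_0^π sin(nx)cos(n'x) dx = ½∫_0^π [sin((n+n')x) + sin((n−n')x)] dx, which is 0 when n+n' is even and 2n/(n²−n'²) when n+n' is odd (it need not vanish on (0, π)).
  u² squared terms: (-4)²·∫cos(4x)² dx = 16·π/2 = 8*π;  (1)²·∫sin(2x)² dx = 1·π/2 = π/2;  (1)²·∫sin(5x)² dx = 1·π/2 = π/2.
  u² cross terms: 2·(-4)·(1)·∫cos(4x)·sin(2x) dx = -8·(0) = 0;  2·(-4)·(1)·∫cos(4x)·sin(5x) dx = -8·(10/9) = -80/9;  2·(1)·(1)·∫sin(2x)·sin(5x) dx = 2·(0) = 0.
  So ∫_0^π u² dx = 8*π + π/2 + π/2 + 0 − 80/9 + 0 = -80/9 + 9*π.
  (u')² squared terms: (2)²·∫cos(2x)² dx = 4·π/2 = 2*π;  (5)²·∫cos(5x)² dx = 25·π/2 = 25*π/2;  (16)²·∫sin(4x)² dx = 256·π/2 = 128*π.
  (u')² cross terms: 2·(2)·(5)·∫cos(2x)·cos(5x) dx = 20·(0) = 0;  2·(2)·(16)·∫cos(2x)·sin(4x) dx = 64·(0) = 0;  2·(5)·(16)·∫cos(5x)·sin(4x) dx = 160·(-8/9) = -1280/9.
  So ∫_0^π (u')² dx = 2*π + 25*π/2 + 128*π + 0 + 0 − 1280/9 = -1280/9 + 285*π/2.
||u||_{H^1}^2 = (-80/9 + 9*π) + (-1280/9 + 285*π/2) = -1360/9 + 303*π/2.


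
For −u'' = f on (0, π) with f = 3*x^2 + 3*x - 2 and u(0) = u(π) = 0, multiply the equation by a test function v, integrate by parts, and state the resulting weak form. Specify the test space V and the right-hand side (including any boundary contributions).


V = H^1_0(0, π) (so v(0) = v(π) = 0); weak form: ∫_0^π u'v' dx = ∫_0^π (3*x^2 + 3*x - 2) v dx for all v ∈ V.

Multiply both sides by a test function v and integrate from 0 to π:
  ∫_0^π −u''(x) v(x) dx = ∫_0^π f(x) v(x) dx.
Integrate the LHS by parts once:
  ∫_0^π −u'' v dx = −[u'(x) v(x)]_0^π + ∫_0^π u'(x) v'(x) dx.
Thus ∫_0^π u'(x) v'(x) dx = ∫_0^π f(x) v(x) dx + [u'(x) v(x)]_0^π.
Choose V so that boundary terms are either known or forced to vanish.
u is Dirichlet: u(0) = u(π) = 0. Let V = H^1_0(0, π); then v(0) = v(π) = 0, and [u' v]_0^π = 0.
Weak formulation: find u (satisfying any essential BC) such that ∫_0^π u'(x) v'(x) dx = ∫_0^π f v dx for all v ∈ V.
Substituting f(x) = 3*x^2 + 3*x - 2, the right-hand side is ∫_0^π (3*x^2 + 3*x - 2) v dx.


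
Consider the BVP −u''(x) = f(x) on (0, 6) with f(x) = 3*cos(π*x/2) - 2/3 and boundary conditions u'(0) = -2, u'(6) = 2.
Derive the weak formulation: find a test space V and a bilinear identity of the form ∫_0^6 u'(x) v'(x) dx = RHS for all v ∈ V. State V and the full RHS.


V = H^1(0, 6) (v unrestricted at boundary; u is determined up to an additive constant); weak form: ∫_0^6 u'v' dx = ∫_0^6 (3*cos(π*x/2) - 2/3) v dx + 2·v(6) + 2·v(0) for all v ∈ V.

Multiply both sides by a test function v and integrate from 0 to 6:
  ∫_0^6 −u''(x) v(x) dx = ∫_0^6 f(x) v(x) dx.
Integrate the LHS by parts once:
  ∫_0^6 −u'' v dx = −[u'(x) v(x)]_0^6 + ∫_0^6 u'(x) v'(x) dx.
Thus ∫_0^6 u'(x) v'(x) dx = ∫_0^6 f(x) v(x) dx + [u'(x) v(x)]_0^6.
Choose V so that boundary terms are either known or forced to vanish.
u has inhomogeneous Neumann u'(0) = -2, u'(6) = 2. [u' v]_0^6 = (2)·v(6) − (-2)·v(0) = 2·v(6) + 2·v(0). Take V = H^1(0, 6); boundary term becomes part of RHS.
Weak formulation: find u (satisfying any essential BC) such that ∫_0^6 u'(x) v'(x) dx = ∫_0^6 f v dx + 2·v(6) + 2·v(0) for all v ∈ V (Neumann data are natural BCs: they enter the RHS as boundary terms).
Substituting f(x) = 3*cos(π*x/2) - 2/3, the right-hand side is ∫_0^6 (3*cos(π*x/2) - 2/3) v dx + 2·v(6) + 2·v(0).
Compatibility check (pure Neumann): taking v ≡ 1 ∈ V gives 0 = ∫_0^6 f dx + (2) − (-2), i.e. ∫_0^6 f dx must equal u'(0) − u'(6) = -4. Indeed ∫_0^6 (3*cos(π*x/2) - 2/3) dx = -4, so the data are compatible. The solution is then unique only up to an additive constant (fix it e.g. by requiring ∫_0^6 u dx = 0).


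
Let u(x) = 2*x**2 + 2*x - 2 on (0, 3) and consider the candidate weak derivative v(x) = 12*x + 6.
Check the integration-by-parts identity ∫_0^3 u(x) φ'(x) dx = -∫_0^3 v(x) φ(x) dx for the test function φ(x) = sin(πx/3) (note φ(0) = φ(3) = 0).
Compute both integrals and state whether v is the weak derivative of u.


LHS = -48/π, RHS = -144/π. No, v is not the weak derivative of u.

u(x) = 2*x**2 + 2*x - 2, classical derivative u'(x) = 4*x + 2.
φ(x) = sin(πx/3), so φ'(x) = π*cos(π*x/3)/3.
Note φ(0) = φ(3) = 0, so the boundary term u·φ vanishes.
LHS = ∫_0^3 u(x) φ'(x) dx = ∫_0^3 (2*π*x^2*cos(π*x/3)/3 + 2*π*x*cos(π*x/3)/3 - 2*π*cos(π*x/3)/3) dx. Term by term:
  ∫_0^3 -2*π*cos(π*x/3)/3 dx = 0;  ∫_0^3 2*π*x*cos(π*x/3)/3 dx = -12/π;  ∫_0^3 2*π*x^2*cos(π*x/3)/3 dx = -36/π.
Sum: 0 − 12/π − 36/π = -48/π.
So LHS = -48/π.
∫_0^3 v(x) φ(x) dx = ∫_0^3 (12*x*sin(π*x/3) + 6*sin(π*x/3)) dx. Term by term:
  ∫_0^3 6*sin(π*x/3) dx = 36/π;  ∫_0^3 12*x*sin(π*x/3) dx = 108/π.
Sum: 36/π + 108/π = 144/π.
So RHS = -∫_0^3 v(x) φ(x) dx = -144/π.
LHS − RHS = 96/π ≠ 0, so the identity fails.
(For a valid weak derivative the identity must hold for EVERY test function, in particular this one. The failure shows v is NOT the weak derivative of u.)
Correct weak derivative would be u'(x) = 4*x + 2.


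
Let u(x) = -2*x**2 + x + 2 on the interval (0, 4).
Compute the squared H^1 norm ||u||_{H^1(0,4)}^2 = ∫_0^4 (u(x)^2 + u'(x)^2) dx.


||u||_{H^1}^2 = 3716/5

The H^1 norm (squared) on an interval (0, L) is
  ||u||_{H^1}^2 = ∫_0^L u(x)^2 dx + ∫_0^L u'(x)^2 dx.
Compute u'(x) = 1 - 4*x.
Then u(x)^2 = 4*x**4 - 4*x**3 - 7*x**2 + 4*x + 4 and u'(x)^2 = 16*x**2 - 8*x + 1.
Integrate each monomial from 0 to 4 using ∫_0^4 c·x^n dx = c·4^(n+1)/(n+1):
  ∫_0^4 u(x)^2 dx = ∫_0^4 (4*x^4 - 4*x^3 - 7*x^2 + 4*x + 4) dx. Term by term:
    ∫_0^4 4*x^4 dx = 4096/5;  ∫_0^4 -4*x^3 dx = -256;  ∫_0^4 -7*x^2 dx = -448/3;
    ∫_0^4 4*x dx = 32;  ∫_0^4 4 dx = 16.
  Sum: 4096/5 − 256 − 448/3 + 32 + 16 = 6928/15.
  ∫_0^4 u'(x)^2 dx = ∫_0^4 (16*x^2 - 8*x + 1) dx. Term by term:
    ∫_0^4 16*x^2 dx = 1024/3;  ∫_0^4 -8*x dx = -64;  ∫_0^4 1 dx = 4.
  Sum: 1024/3 − 64 + 4 = 844/3.
Adding: ||u||_{H^1}^2 = 6928/15 + 844/3 = 3716/5.


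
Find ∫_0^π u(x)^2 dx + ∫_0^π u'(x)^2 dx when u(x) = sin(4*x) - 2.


||u||_{H^1(0,π)}^2 = 25*π/2

u'(x) = 4*cos(4*x).
Expand u² and (u')² and integrate term by term on (0, π), using: for integers n ≥ 1, ∫_0^π sin²(nx) dx = ∫_0^π cos²(nx) dx = π/2; for n ≠ n', ∫_0^π sin(nx)sin(n'x) dx = ∫_0^π cos(nx)cos(n'x) dx = 0; and by product-to-sum, ∫_0^π sin(nx)cos(n'x) dx = ½∫_0^π [sin((n+n')x) + sin((n−n')x)] dx, which is 0 when n+n' is even and 2n/(n²−n'²) when n+n' is odd (it need not vanish on (0, π)). For the constant mode: ∫_0^π 1 dx = π, ∫_0^π cos(nx) dx = 0, ∫_0^π sin(nx) dx = (1−(−1)^n)/n.
  u² squared terms: (-2)²·∫1 dx = 4·π = 4*π;  (1)²·∫sin(4x)² dx = 1·π/2 = π/2.
  u² cross terms: 2·(-2)·(1)·∫1·sin(4x) dx = -4·(0) = 0.
  So ∫_0^π u² dx = 4*π + π/2 + 0 = 9*π/2.
  (u')² squared terms: (4)²·∫cos(4x)² dx = 16·π/2 = 8*π.
  So ∫_0^π (u')² dx = 8*π.
||u||_{H^1}^2 = (9*π/2) + (8*π) = 25*π/2.


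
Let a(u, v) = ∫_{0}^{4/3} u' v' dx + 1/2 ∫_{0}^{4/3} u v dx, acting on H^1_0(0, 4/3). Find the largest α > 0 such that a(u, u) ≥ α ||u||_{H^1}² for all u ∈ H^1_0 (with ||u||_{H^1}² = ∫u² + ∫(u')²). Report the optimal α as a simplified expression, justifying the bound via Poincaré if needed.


α = (8 + 9*π^2)/(16 + 9*π^2)

Coercivity of a(·,·) on H^1_0(0, 4/3) means a(u, u) ≥ α ||u||_{H^1}² for every u ∈ H^1_0.
The interval has length L = 4/3, and Poincaré/coercivity depend only on L. Here a(u, u) = ∫(u')² + (1/2)·∫u².
Here 0 < c = 1/2 < 1. The condition a(u,u) ≥ α||u||_{H^1}² reads (1−α)∫(u')² ≥ (α−c)∫u². Any admissible α is ≤ 1 (rapidly oscillating u have ∫u²/∫(u')² → 0), and α = 1 would force 0 ≥ (1−c)∫u², impossible since c < 1; so 1−α > 0. By the sharp Poincaré inequality on H^1_0 of an interval of length L, ∫(u')² ≥ (π/L)²∫u² with equality for the first sine mode sin(π(x−x₀)/L) (x₀ the left endpoint), so the inequality holds for all u iff (1−α)(π/L)² ≥ α − c, i.e. α ≤ ((π/L)² + c)/((π/L)² + 1) = (1 + c(L/π)²)/(1 + (L/π)²). With (π/L)² = 9*π^2/16 and c = 1/2, the largest admissible constant is α = ((π/L)² + c)/((π/L)² + 1).
Simplifying, α = (8 + 9*π^2)/(16 + 9*π^2).


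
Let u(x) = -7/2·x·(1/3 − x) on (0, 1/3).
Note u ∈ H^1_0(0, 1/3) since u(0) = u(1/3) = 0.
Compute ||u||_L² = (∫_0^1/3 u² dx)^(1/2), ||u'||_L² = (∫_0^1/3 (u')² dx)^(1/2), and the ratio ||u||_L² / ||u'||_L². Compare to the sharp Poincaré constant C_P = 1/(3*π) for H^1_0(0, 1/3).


||u||_L² / ||u'||_L² = sqrt(10)/30 < C_P = 1/(3*π).

u(x) = -7/2·x·(1/3 − x), so u'(x) = 7*x - 7/6.
u(x) = -7/2·x·(1/3 − x) vanishes at x = 0 and x = 1/3, so u ∈ H^1_0(0, 1/3). Differentiate via the product rule and integrate the resulting polynomials term by term.
  ∫_0^1/3 u² dx = ∫_0^1/3 (49*x^4/4 - 49*x^3/6 + 49*x^2/36) dx. Term by term:
    ∫_0^1/3 49*x^4/4 dx = 49/4860;  ∫_0^1/3 -49*x^3/6 dx = -49/1944;  ∫_0^1/3 49*x^2/36 dx = 49/2916.
  Sum: 49/4860 − 49/1944 + 49/2916 = 49/29160.
  ∫_0^1/3 (u')² dx = ∫_0^1/3 (49*x^2 - 49*x/3 + 49/36) dx. Term by term:
    ∫_0^1/3 49*x^2 dx = 49/81;  ∫_0^1/3 -49*x/3 dx = -49/54;  ∫_0^1/3 49/36 dx = 49/108.
  Sum: 49/81 − 49/54 + 49/108 = 49/324.
∫_0^1/3 u² dx = 49/29160, so ||u||_L² = 7*sqrt(10)/540.
∫_0^1/3 (u')² dx = 49/324, so ||u'||_L² = 7/18.
Ratio ||u||_L² / ||u'||_L² = sqrt(10)/30.
Sharp Poincaré constant on H^1_0(0, 1/3) is C_P = L/π = 1/(3*π), achieved by sin(3*π·x).
A polynomial bump cannot attain the sharp Poincaré constant (only the first sine eigenfunction does), so the ratio is strictly less than C_P, consistent with ||u||_L² ≤ C_P ||u'||_L².


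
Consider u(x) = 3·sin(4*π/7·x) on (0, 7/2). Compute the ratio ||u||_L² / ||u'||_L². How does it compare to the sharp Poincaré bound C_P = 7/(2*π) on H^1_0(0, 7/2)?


||u||_L² / ||u'||_L² = 7/(4*π) < C_P = 7/(2*π).

u(x) = 3·sin(4*π/7·x), so u'(x) = 12*π*cos(4*π*x/7)/7.
Writing u(x) = A·sin(kπx/L) with A = 3 and k = 2, use ∫_0^L sin²(kπx/L) dx = L/2 and ∫_0^L cos²(kπx/L) dx = L/2.
u² = 9·sin²(4*π/7·x) and (u')² = 144*π^2/49·cos²(4*π/7·x), and each of sin², cos² integrates to L/2 = 7/4 over (0, 7/2).
∫_0^7/2 u² dx = 63/4, so ||u||_L² = 3*sqrt(7)/2.
∫_0^7/2 (u')² dx = 36*π^2/7, so ||u'||_L² = 6*sqrt(7)*π/7.
Ratio ||u||_L² / ||u'||_L² = 7/(4*π).
Sharp Poincaré constant on H^1_0(0, 7/2) is C_P = L/π = 7/(2*π), achieved by sin(2*π/7·x).
This is the k = 2 harmonic; the ratio L/(kπ) is strictly less than C_P = L/π, consistent with the sharp inequality ||u||_L² ≤ C_P ||u'||_L².


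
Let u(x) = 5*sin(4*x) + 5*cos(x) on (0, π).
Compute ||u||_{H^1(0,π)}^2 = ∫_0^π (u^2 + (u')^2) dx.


||u||_{H^1(0,π)}^2 = 160/3 + 475*π/2

u'(x) = -5*sin(x) + 20*cos(4*x).
Expand u² and (u')² and integrate term by term on (0, π), using: for integers n ≥ 1, ∫_0^π sin²(nx) dx = ∫_0^π cos²(nx) dx = π/2; for n ≠ n', ∫_0^π sin(nx)sin(n'x) dx = ∫_0^π cos(nx)cos(n'x) dx = 0; and by product-to-sum, ∫_0^π sin(nx)cos(n'x) dx = ½∫_0^π [sin((n+n')x) + sin((n−n')x)] dx, which is 0 when n+n' is even and 2n/(n²−n'²) when n+n' is odd (it need not vanish on (0, π)).
  u² squared terms: (5)²·∫cos(x)² dx = 25·π/2 = 25*π/2;  (5)²·∫sin(4x)² dx = 25·π/2 = 25*π/2.
  u² cross terms: 2·(5)·(5)·∫cos(x)·sin(4x) dx = 50·(8/15) = 80/3.
  So ∫_0^π u² dx = 25*π/2 + 25*π/2 + 80/3 = 80/3 + 25*π.
  (u')² squared terms: (-5)²·∫sin(x)² dx = 25·π/2 = 25*π/2;  (20)²·∫cos(4x)² dx = 400·π/2 = 200*π.
  (u')² cross terms: 2·(-5)·(20)·∫sin(x)·cos(4x) dx = -200·(-2/15) = 80/3.
  So ∫_0^π (u')² dx = 25*π/2 + 200*π + 80/3 = 80/3 + 425*π/2.
||u||_{H^1}^2 = (80/3 + 25*π) + (80/3 + 425*π/2) = 160/3 + 475*π/2.


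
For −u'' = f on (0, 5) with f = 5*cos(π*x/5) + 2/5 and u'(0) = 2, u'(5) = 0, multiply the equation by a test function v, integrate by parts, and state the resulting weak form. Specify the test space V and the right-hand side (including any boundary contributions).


V = H^1(0, 5) (v unrestricted at boundary; u is determined up to an additive constant); weak form: ∫_0^5 u'v' dx = ∫_0^5 (5*cos(π*x/5) + 2/5) v dx − 2·v(0) for all v ∈ V.

Multiply both sides by a test function v and integrate from 0 to 5:
  ∫_0^5 −u''(x) v(x) dx = ∫_0^5 f(x) v(x) dx.
Integrate the LHS by parts once:
  ∫_0^5 −u'' v dx = −[u'(x) v(x)]_0^5 + ∫_0^5 u'(x) v'(x) dx.
Thus ∫_0^5 u'(x) v'(x) dx = ∫_0^5 f(x) v(x) dx + [u'(x) v(x)]_0^5.
Choose V so that boundary terms are either known or forced to vanish.
u has inhomogeneous Neumann u'(0) = 2, u'(5) = 0. [u' v]_0^5 = (0)·v(5) − (2)·v(0) = − 2·v(0). Take V = H^1(0, 5); boundary term becomes part of RHS.
Weak formulation: find u (satisfying any essential BC) such that ∫_0^5 u'(x) v'(x) dx = ∫_0^5 f v dx − 2·v(0) for all v ∈ V (Neumann data are natural BCs: they enter the RHS as boundary terms).
Substituting f(x) = 5*cos(π*x/5) + 2/5, the right-hand side is ∫_0^5 (5*cos(π*x/5) + 2/5) v dx − 2·v(0).
Compatibility check (pure Neumann): taking v ≡ 1 ∈ V gives 0 = ∫_0^5 f dx + (0) − (2), i.e. ∫_0^5 f dx must equal u'(0) − u'(5) = 2. Indeed ∫_0^5 (5*cos(π*x/5) + 2/5) dx = 2, so the data are compatible. The solution is then unique only up to an additive constant (fix it e.g. by requiring ∫_0^5 u dx = 0).
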